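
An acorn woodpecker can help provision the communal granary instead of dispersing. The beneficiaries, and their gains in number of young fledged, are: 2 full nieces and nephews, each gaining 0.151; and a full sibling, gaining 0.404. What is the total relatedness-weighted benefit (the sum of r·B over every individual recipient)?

0.2775

r to a full niece or nephew = 1/4 (full aunt/uncle↔niece/nephew: two paths of length 3 through the shared grandparent pair: r = 2·(1/2)^3 = 1/4).
r to a full sibling = 1/2 (full sibs share both parents — two paths of length 2: r = 2·(1/2)^2 = 1/2).
Summing one r·B term per recipient: 2·0.25·0.151 + 1·0.5·0.404 = 0.2775.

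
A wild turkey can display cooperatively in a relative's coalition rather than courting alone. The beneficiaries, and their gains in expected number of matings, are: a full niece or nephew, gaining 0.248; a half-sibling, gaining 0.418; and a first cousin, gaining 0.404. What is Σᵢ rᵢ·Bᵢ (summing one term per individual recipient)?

r to a full niece or nephew = 0.25 (full aunt/uncle↔niece/nephew: two paths of length 3 through the shared grandparent pair: r = 2·(1/2)^3 = 1/4).
r to a half-sibling = 1/4 (half-sibs share one parent — one path of length 2: r = (1/2)^2 = 1/4).
r to a first cousin = 0.125 (first cousins share one grandparent pair — two paths of length 4: r = 2·(1/2)^4 = 1/8).
Summing one r·B term per recipient: 1·0.25·0.248 + 1·0.25·0.418 + 1·0.125·0.404 = 0.217.

0.217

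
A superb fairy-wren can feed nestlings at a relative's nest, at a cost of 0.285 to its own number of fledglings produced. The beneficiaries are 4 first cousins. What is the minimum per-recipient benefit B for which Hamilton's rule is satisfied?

0.57

r to a first cousin = 0.125 (first cousins share one grandparent pair — two paths of length 4: r = 2·(1/2)^4 = 1/8).
Hamilton's rule with n recipients of equal r: n·r·B > C, so B > C/(n·r) = 0.285/(4·0.125) = 0.57.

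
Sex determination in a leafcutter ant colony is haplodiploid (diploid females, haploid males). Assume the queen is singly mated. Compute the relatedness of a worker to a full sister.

0.75

Haplodiploid full sisters inherit their father's entire haploid genome identically (contributing 1/2) and on average half of their mother's contribution (1/2 · 1/2 = 1/4); r = 1/2 + 1/4 = 3/4.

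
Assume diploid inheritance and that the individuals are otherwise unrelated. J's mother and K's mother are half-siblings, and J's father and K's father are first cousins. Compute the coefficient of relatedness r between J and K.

Independent pedigree routes through distinct common ancestors add.
J and K are related in two ways: half first cousins through their mothers (r = 1/16) and second cousins through their fathers (r = 1/32).
r = 1/16 + 1/32 = 3/32 = 0.09375.

0.09375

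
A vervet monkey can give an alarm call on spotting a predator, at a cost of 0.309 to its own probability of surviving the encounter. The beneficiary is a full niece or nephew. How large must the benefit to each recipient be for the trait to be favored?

r to a full niece or nephew = 0.25 (full aunt/uncle↔niece/nephew: two paths of length 3 through the shared grandparent pair: r = 2·(1/2)^3 = 1/4).
Hamilton's rule with n recipients of equal r: n·r·B > C, so B > C/(n·r) = 0.309/(1·0.25) = 1.236.

1.236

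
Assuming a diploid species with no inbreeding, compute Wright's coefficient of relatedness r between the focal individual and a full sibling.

0.5

Each parent–offspring link contributes a factor of 1/2, and independent paths through distinct common ancestors add.
Full sibs share both parents — two paths of length 2: r = 2·(1/2)^2 = 1/2.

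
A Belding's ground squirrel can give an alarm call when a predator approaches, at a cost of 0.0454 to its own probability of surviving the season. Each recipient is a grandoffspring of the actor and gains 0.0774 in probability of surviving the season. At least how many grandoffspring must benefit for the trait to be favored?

r to a grandoffspring = 0.25 (two parent–offspring links: r = (1/2)^2 = 1/4).
Hamilton's rule: n·r·B > C  ⇒  n > C/(r·B) = 0.0454/(0.25·0.0774) = 2.346.
The smallest integer exceeding 2.346 is 3.

3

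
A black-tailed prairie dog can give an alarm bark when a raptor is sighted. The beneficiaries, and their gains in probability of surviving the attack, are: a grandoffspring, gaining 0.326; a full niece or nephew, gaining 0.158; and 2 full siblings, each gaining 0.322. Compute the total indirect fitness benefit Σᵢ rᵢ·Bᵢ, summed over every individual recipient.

r to a grandoffspring = 1/4 (two parent–offspring links: r = (1/2)^2 = 1/4).
r to a full niece or nephew = 0.25 (full aunt/uncle↔niece/nephew: two paths of length 3 through the shared grandparent pair: r = 2·(1/2)^3 = 1/4).
r to a full sibling = 1/2 (full sibs share both parents — two paths of length 2: r = 2·(1/2)^2 = 1/2).
Summing one r·B term per recipient: 1·0.25·0.326 + 1·0.25·0.158 + 2·0.5·0.322 = 0.443.

0.443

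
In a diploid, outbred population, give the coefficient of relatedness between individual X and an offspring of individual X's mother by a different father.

Each parent–offspring link contributes a factor of 1/2, and independent paths through distinct common ancestors add.
Half-sibs share one parent — one path of length 2: r = (1/2)^2 = 1/4.

0.25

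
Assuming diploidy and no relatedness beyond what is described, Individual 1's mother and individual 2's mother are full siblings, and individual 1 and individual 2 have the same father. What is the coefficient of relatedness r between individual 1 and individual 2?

Wright's path rule: contributions from independent ancestry routes add.
Individual 1 and individual 2 are related in two ways: first cousins through their mothers (r = 1/8) and half-sibs through their shared father (r = 1/4).
r = 1/8 + 1/4 = 3/8 = 0.375.

0.375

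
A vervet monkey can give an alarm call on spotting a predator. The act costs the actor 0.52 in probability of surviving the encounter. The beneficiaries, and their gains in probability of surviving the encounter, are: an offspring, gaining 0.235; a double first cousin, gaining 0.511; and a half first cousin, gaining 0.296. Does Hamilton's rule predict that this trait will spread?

No

Hamilton's rule: the trait is favored when the sum of r·B over every recipient exceeds the actor's cost C.
r to an offspring = 1/2 (one parent–offspring link: r = (1/2)^1 = 1/2).
r to a double first cousin = 0.25 (double first cousins share both grandparent pairs — four paths of length 4: r = 4·(1/2)^4 = 1/4).
r to a half first cousin = 0.0625 (half first cousins share one grandparent — one path of length 4: r = (1/2)^4 = 1/16).
Summing one r·B term per recipient: 1·0.5·0.235 + 1·0.25·0.511 + 1·0.0625·0.296 = 0.26375.
0.26375 < 0.52: the indirect benefit is less than the cost.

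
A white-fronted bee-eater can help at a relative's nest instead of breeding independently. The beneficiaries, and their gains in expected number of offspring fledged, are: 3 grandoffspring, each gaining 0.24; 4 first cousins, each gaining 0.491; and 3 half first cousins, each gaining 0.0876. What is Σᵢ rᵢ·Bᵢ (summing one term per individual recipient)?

r to a grandoffspring = 1/4 (two parent–offspring links: r = (1/2)^2 = 1/4).
r to a first cousin = 1/8 (first cousins share one grandparent pair — two paths of length 4: r = 2·(1/2)^4 = 1/8).
r to a half first cousin = 0.0625 (half first cousins share one grandparent — one path of length 4: r = (1/2)^4 = 1/16).
Summing one r·B term per recipient: 3·0.25·0.24 + 4·0.125·0.491 + 3·0.0625·0.0876 = 0.441925.

0.441925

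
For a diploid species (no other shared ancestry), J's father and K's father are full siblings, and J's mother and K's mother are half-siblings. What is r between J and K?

0.1875

With two independent routes of shared ancestry, r is the sum of the two contributions.
J and K are related in two ways: first cousins through their fathers (r = 1/8) and half first cousins through their mothers (r = 1/16).
r = 1/8 + 1/16 = 0.1875.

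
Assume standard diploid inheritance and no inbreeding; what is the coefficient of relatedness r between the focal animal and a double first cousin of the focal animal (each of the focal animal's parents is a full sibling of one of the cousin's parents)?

0.25

Each parent–offspring link contributes a factor of 1/2, and independent paths through distinct common ancestors add.
Double first cousins share both grandparent pairs — four paths of length 4: r = 4·(1/2)^4 = 1/4.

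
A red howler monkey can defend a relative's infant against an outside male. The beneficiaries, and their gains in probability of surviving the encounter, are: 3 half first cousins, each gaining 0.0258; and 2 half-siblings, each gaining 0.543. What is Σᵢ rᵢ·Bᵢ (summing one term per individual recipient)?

r to a half first cousin = 0.0625 (half first cousins share one grandparent — one path of length 4: r = (1/2)^4 = 1/16).
r to a half-sibling = 0.25 (half-sibs share one parent — one path of length 2: r = (1/2)^2 = 1/4).
Summing one r·B term per recipient: 3·0.0625·0.0258 + 2·0.25·0.543 = 0.2763375.

0.2763375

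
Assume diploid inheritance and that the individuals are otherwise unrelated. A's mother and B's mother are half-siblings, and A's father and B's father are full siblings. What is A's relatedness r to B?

0.1875

Wright's path rule: contributions from independent ancestry routes add.
A and B are related in two ways: half first cousins through their mothers (r = 1/16) and first cousins through their fathers (r = 1/8).
r = 1/16 + 1/8 = 0.1875.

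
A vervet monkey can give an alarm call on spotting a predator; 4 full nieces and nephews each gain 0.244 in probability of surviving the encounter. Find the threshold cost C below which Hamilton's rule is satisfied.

0.244

r to a full niece or nephew = 0.25 (full aunt/uncle↔niece/nephew: two paths of length 3 through the shared grandparent pair: r = 2·(1/2)^3 = 1/4).
Hamilton's rule: n·r·B > C, so the trait is favored while C < n·r·B = 4·0.25·0.244 = 0.244.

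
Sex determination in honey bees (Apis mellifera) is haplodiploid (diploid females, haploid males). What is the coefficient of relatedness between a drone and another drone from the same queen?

0.5

Haploid brothers each carry a random half of the queen's diploid genome, so on average they share half: r = 1/2.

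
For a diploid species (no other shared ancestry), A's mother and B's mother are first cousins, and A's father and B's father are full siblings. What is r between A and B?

Independent pedigree routes through distinct common ancestors add.
A and B are related in two ways: second cousins through their mothers (r = 1/32) and first cousins through their fathers (r = 1/8).
r = 1/32 + 1/8 = 5/32 = 0.15625.

0.15625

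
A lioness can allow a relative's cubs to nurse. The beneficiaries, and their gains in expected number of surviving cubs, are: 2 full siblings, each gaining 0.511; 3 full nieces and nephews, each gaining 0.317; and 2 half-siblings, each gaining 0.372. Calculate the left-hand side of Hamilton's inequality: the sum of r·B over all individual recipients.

0.93475

r to a full sibling = 1/2 (full sibs share both parents — two paths of length 2: r = 2·(1/2)^2 = 1/2).
r to a full niece or nephew = 1/4 (full aunt/uncle↔niece/nephew: two paths of length 3 through the shared grandparent pair: r = 2·(1/2)^3 = 1/4).
r to a half-sibling = 1/4 (half-sibs share one parent — one path of length 2: r = (1/2)^2 = 1/4).
Summing one r·B term per recipient: 2·0.5·0.511 + 3·0.25·0.317 + 2·0.25·0.372 = 0.93475.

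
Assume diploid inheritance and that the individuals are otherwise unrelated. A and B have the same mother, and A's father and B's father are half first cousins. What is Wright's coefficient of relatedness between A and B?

0.265625

Wright's path rule: contributions from independent ancestry routes add.
A and B are related in two ways: half-sibs through their shared mother (r = 1/4) and half second cousins through their fathers (r = 1/64).
r = 1/4 + 1/64 = 17/64 = 0.265625.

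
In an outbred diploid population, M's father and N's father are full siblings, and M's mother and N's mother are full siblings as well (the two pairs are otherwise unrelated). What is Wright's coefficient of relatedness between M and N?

0.25

Relatedness sums over independent paths through distinct common ancestors.
M and N are related in two ways: first cousins through their fathers (r = 1/8) and first cousins through their mothers (r = 1/8) — i.e. double first cousins.
r = 1/8 + 1/8 = 1/4 = 0.25.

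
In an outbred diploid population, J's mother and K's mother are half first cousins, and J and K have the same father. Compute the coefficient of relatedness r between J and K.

Independent pedigree routes through distinct common ancestors add.
J and K are related in two ways: half second cousins through their mothers (r = 1/64) and half-sibs through their shared father (r = 1/4).
r = 1/64 + 1/4 = 17/64 = 0.265625.

0.265625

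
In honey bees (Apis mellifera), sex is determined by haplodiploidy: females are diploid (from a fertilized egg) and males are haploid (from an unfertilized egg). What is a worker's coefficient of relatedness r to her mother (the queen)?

One meiotic link between diploid queen and diploid daughter: r = 1/2.

0.5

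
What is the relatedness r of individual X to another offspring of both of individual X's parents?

Each parent–offspring link contributes a factor of 1/2, and independent paths through distinct common ancestors add.
Full sibs share both parents — two paths of length 2: r = 2·(1/2)^2 = 1/2.

0.5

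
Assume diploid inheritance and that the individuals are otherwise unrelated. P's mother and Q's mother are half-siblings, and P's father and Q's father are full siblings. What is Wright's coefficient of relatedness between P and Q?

Relatedness sums over independent paths through distinct common ancestors.
P and Q are related in two ways: half first cousins through their mothers (r = 1/16) and first cousins through their fathers (r = 1/8).
r = 1/16 + 1/8 = 0.1875.

0.1875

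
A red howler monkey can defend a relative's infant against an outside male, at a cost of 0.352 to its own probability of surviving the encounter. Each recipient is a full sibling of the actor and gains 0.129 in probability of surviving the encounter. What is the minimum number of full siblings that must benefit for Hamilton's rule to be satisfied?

r to a full sibling = 1/2 (full sibs share both parents — two paths of length 2: r = 2·(1/2)^2 = 1/2).
Hamilton's rule: n·r·B > C  ⇒  n > C/(r·B) = 0.352/(0.5·0.129) = 5.457.
The smallest integer exceeding 5.457 is 6.

6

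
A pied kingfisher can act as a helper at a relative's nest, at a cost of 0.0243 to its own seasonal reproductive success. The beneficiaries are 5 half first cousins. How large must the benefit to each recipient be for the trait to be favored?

0.0778

r to a half first cousin = 1/16 (half first cousins share one grandparent — one path of length 4: r = (1/2)^4 = 1/16).
Hamilton's rule with n recipients of equal r: n·r·B > C, so B > C/(n·r) = 0.0243/(5·0.0625) = 0.0778.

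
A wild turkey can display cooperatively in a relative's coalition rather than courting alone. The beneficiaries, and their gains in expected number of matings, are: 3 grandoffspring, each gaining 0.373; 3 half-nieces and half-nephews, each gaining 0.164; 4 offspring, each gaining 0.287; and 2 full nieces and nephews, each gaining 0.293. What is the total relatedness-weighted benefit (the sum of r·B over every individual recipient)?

r to a grandoffspring = 1/4 (two parent–offspring links: r = (1/2)^2 = 1/4).
r to a half-niece or half-nephew = 1/8 (half-aunt/uncle↔niece/nephew: one path of length 3: r = (1/2)^3 = 1/8).
r to an offspring = 0.5 (one parent–offspring link: r = (1/2)^1 = 1/2).
r to a full niece or nephew = 1/4 (full aunt/uncle↔niece/nephew: two paths of length 3 through the shared grandparent pair: r = 2·(1/2)^3 = 1/4).
Summing one r·B term per recipient: 3·0.25·0.373 + 3·0.125·0.164 + 4·0.5·0.287 + 2·0.25·0.293 = 1.06175.

1.06175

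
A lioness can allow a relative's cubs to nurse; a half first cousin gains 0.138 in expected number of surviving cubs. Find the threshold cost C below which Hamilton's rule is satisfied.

r to a half first cousin = 1/16 (half first cousins share one grandparent — one path of length 4: r = (1/2)^4 = 1/16).
Hamilton's rule: n·r·B > C, so the trait is favored while C < n·r·B = 1·0.0625·0.138 = 0.008625.

0.008625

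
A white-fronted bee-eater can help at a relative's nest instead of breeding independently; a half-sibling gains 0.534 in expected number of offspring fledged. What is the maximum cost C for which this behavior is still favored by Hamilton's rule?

0.1335

r to a half-sibling = 0.25 (half-sibs share one parent — one path of length 2: r = (1/2)^2 = 1/4).
Hamilton's rule: n·r·B > C, so the trait is favored while C < n·r·B = 1·0.25·0.534 = 0.1335.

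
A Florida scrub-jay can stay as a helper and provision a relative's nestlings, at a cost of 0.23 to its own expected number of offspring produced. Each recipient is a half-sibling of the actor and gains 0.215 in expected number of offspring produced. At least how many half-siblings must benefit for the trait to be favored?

5

r to a half-sibling = 1/4 (half-sibs share one parent — one path of length 2: r = (1/2)^2 = 1/4).
Hamilton's rule: n·r·B > C  ⇒  n > C/(r·B) = 0.23/(0.25·0.215) = 4.279.
The smallest integer exceeding 4.279 is 5.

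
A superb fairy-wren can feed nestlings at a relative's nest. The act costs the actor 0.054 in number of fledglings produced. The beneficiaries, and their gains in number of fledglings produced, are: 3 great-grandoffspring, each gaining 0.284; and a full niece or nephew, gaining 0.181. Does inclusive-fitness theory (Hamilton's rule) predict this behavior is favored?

Hamilton's rule: the trait is favored when the sum of r·B over every recipient exceeds the actor's cost C.
r to a great-grandoffspring = 0.125 (three parent–offspring links: r = (1/2)^3 = 1/8).
r to a full niece or nephew = 1/4 (full aunt/uncle↔niece/nephew: two paths of length 3 through the shared grandparent pair: r = 2·(1/2)^3 = 1/4).
Summing one r·B term per recipient: 3·0.125·0.284 + 1·0.25·0.181 = 0.15175.
0.15175 > 0.054: the indirect benefit exceeds the cost.

Yes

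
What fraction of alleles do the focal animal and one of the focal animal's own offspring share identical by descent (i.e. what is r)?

Each parent–offspring link contributes a factor of 1/2, and independent paths through distinct common ancestors add.
One parent–offspring link: r = (1/2)^1 = 1/2.

0.5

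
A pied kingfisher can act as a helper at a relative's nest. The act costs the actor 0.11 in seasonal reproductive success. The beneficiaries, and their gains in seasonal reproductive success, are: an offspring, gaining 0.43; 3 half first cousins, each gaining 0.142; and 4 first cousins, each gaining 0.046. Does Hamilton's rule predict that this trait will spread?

Hamilton's rule: the trait is favored when the sum of r·B over every recipient exceeds the actor's cost C.
r to an offspring = 0.5 (one parent–offspring link: r = (1/2)^1 = 1/2).
r to a half first cousin = 0.0625 (half first cousins share one grandparent — one path of length 4: r = (1/2)^4 = 1/16).
r to a first cousin = 0.125 (first cousins share one grandparent pair — two paths of length 4: r = 2·(1/2)^4 = 1/8).
Summing one r·B term per recipient: 1·0.5·0.43 + 3·0.0625·0.142 + 4·0.125·0.046 = 0.264625.
0.264625 > 0.11: the indirect benefit exceeds the cost.

Yes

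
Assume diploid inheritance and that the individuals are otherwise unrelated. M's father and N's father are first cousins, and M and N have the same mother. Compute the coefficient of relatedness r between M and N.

0.28125

Independent pedigree routes through distinct common ancestors add.
M and N are related in two ways: second cousins through their fathers (r = 1/32) and half-sibs through their shared mother (r = 1/4).
r = 1/32 + 1/4 = 9/32 = 0.28125.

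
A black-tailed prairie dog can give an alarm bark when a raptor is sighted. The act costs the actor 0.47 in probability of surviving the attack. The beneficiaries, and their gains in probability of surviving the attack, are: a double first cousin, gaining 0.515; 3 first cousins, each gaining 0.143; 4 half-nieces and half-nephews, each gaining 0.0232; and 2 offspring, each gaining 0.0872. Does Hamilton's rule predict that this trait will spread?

No

Hamilton's rule: the trait is favored when the sum of r·B over every recipient exceeds the actor's cost C.
r to a double first cousin = 1/4 (double first cousins share both grandparent pairs — four paths of length 4: r = 4·(1/2)^4 = 1/4).
r to a first cousin = 1/8 (first cousins share one grandparent pair — two paths of length 4: r = 2·(1/2)^4 = 1/8).
r to a half-niece or half-nephew = 0.125 (half-aunt/uncle↔niece/nephew: one path of length 3: r = (1/2)^3 = 1/8).
r to an offspring = 0.5 (one parent–offspring link: r = (1/2)^1 = 1/2).
Summing one r·B term per recipient: 1·0.25·0.515 + 3·0.125·0.143 + 4·0.125·0.0232 + 2·0.5·0.0872 = 0.281175.
0.281175 < 0.47: the indirect benefit is less than the cost.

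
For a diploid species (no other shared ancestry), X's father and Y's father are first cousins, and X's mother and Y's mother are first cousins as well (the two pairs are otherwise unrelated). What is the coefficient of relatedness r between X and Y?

Independent pedigree routes through distinct common ancestors add.
X and Y are related in two ways: second cousins through their fathers (r = 1/32) and second cousins through their mothers (r = 1/32).
r = 1/32 + 1/32 = 0.0625.

0.0625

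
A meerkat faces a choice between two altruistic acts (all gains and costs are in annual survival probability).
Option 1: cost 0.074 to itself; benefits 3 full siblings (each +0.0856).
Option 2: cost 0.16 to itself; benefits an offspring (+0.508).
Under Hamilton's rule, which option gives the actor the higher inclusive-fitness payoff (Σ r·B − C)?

Option 1: r to a full sibling = 0.5.
Option 1: Σ r·B − C = (3·0.5·0.0856) − 0.074 = 0.0544.
Option 2: r to an offspring = 0.5.
Option 2: Σ r·B − C = (1·0.5·0.508) − 0.16 = 0.094.
Option 2 has the higher net inclusive-fitness payoff.

Option 2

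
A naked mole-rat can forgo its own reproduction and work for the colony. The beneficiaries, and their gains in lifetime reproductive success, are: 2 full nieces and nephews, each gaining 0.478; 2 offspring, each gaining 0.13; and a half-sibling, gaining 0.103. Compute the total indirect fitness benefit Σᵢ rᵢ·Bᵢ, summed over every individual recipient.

0.39475

r to a full niece or nephew = 0.25 (full aunt/uncle↔niece/nephew: two paths of length 3 through the shared grandparent pair: r = 2·(1/2)^3 = 1/4).
r to an offspring = 0.5 (one parent–offspring link: r = (1/2)^1 = 1/2).
r to a half-sibling = 0.25 (half-sibs share one parent — one path of length 2: r = (1/2)^2 = 1/4).
Summing one r·B term per recipient: 2·0.25·0.478 + 2·0.5·0.13 + 1·0.25·0.103 = 0.39475.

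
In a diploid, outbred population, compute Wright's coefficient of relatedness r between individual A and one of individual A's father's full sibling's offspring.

Each parent–offspring link contributes a factor of 1/2, and independent paths through distinct common ancestors add.
First cousins share one grandparent pair — two paths of length 4: r = 2·(1/2)^4 = 1/8.

0.125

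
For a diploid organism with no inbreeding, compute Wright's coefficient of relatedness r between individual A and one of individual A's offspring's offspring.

0.25

Each parent–offspring link contributes a factor of 1/2, and independent paths through distinct common ancestors add.
Two parent–offspring links: r = (1/2)^2 = 1/4.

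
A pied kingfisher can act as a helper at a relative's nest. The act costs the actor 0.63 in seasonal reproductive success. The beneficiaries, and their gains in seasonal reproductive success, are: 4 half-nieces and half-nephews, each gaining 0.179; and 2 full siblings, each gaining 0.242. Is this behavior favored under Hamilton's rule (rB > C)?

No

Hamilton's rule: the trait is favored when the sum of r·B over every recipient exceeds the actor's cost C.
r to a half-niece or half-nephew = 1/8 (half-aunt/uncle↔niece/nephew: one path of length 3: r = (1/2)^3 = 1/8).
r to a full sibling = 1/2 (full sibs share both parents — two paths of length 2: r = 2·(1/2)^2 = 1/2).
Summing one r·B term per recipient: 4·0.125·0.179 + 2·0.5·0.242 = 0.3315.
0.3315 < 0.63: the indirect benefit is less than the cost.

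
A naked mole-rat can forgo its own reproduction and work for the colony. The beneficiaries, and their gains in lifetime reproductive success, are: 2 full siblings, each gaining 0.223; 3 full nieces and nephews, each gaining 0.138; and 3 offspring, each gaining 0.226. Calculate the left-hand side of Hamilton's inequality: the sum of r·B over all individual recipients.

0.6655

r to a full sibling = 0.5 (full sibs share both parents — two paths of length 2: r = 2·(1/2)^2 = 1/2).
r to a full niece or nephew = 0.25 (full aunt/uncle↔niece/nephew: two paths of length 3 through the shared grandparent pair: r = 2·(1/2)^3 = 1/4).
r to an offspring = 1/2 (one parent–offspring link: r = (1/2)^1 = 1/2).
Summing one r·B term per recipient: 2·0.5·0.223 + 3·0.25·0.138 + 3·0.5·0.226 = 0.6655.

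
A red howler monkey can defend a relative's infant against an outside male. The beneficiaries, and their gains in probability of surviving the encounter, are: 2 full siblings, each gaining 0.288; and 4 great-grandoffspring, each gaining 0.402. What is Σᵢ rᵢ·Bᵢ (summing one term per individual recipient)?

r to a full sibling = 0.5 (full sibs share both parents — two paths of length 2: r = 2·(1/2)^2 = 1/2).
r to a great-grandoffspring = 1/8 (three parent–offspring links: r = (1/2)^3 = 1/8).
Summing one r·B term per recipient: 2·0.5·0.288 + 4·0.125·0.402 = 0.489.

0.489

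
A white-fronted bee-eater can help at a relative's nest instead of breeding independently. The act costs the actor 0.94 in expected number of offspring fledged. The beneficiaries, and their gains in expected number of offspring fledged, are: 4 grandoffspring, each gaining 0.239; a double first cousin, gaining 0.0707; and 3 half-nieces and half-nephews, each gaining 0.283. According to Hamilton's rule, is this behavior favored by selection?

No

Hamilton's rule: the trait is favored when the sum of r·B over every recipient exceeds the actor's cost C.
r to a grandoffspring = 1/4 (two parent–offspring links: r = (1/2)^2 = 1/4).
r to a double first cousin = 0.25 (double first cousins share both grandparent pairs — four paths of length 4: r = 4·(1/2)^4 = 1/4).
r to a half-niece or half-nephew = 0.125 (half-aunt/uncle↔niece/nephew: one path of length 3: r = (1/2)^3 = 1/8).
Summing one r·B term per recipient: 4·0.25·0.239 + 1·0.25·0.0707 + 3·0.125·0.283 = 0.3628.
0.3628 < 0.94: the indirect benefit is less than the cost.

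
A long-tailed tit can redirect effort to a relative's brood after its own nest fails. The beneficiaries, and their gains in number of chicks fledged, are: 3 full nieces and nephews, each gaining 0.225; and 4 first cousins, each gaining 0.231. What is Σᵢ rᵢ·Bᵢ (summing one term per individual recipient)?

r to a full niece or nephew = 0.25 (full aunt/uncle↔niece/nephew: two paths of length 3 through the shared grandparent pair: r = 2·(1/2)^3 = 1/4).
r to a first cousin = 0.125 (first cousins share one grandparent pair — two paths of length 4: r = 2·(1/2)^4 = 1/8).
Summing one r·B term per recipient: 3·0.25·0.225 + 4·0.125·0.231 = 0.28425.

0.28425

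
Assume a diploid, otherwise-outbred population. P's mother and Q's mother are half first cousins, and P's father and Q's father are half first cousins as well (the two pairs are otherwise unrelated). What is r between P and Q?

0.03125

Independent pedigree routes through distinct common ancestors add.
P and Q are related in two ways: half second cousins through their mothers (r = 1/64) and half second cousins through their fathers (r = 1/64).
r = 1/64 + 1/64 = 1/32 = 0.03125.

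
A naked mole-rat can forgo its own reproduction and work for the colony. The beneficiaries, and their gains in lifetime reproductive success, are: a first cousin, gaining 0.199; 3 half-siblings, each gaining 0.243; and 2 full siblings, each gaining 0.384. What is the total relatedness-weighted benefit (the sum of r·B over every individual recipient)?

r to a first cousin = 1/8 (first cousins share one grandparent pair — two paths of length 4: r = 2·(1/2)^4 = 1/8).
r to a half-sibling = 1/4 (half-sibs share one parent — one path of length 2: r = (1/2)^2 = 1/4).
r to a full sibling = 0.5 (full sibs share both parents — two paths of length 2: r = 2·(1/2)^2 = 1/2).
Summing one r·B term per recipient: 1·0.125·0.199 + 3·0.25·0.243 + 2·0.5·0.384 = 0.591125.

0.591125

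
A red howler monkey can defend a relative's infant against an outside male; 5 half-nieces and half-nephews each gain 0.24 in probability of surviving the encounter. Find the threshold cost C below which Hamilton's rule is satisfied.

0.15

r to a half-niece or half-nephew = 1/8 (half-aunt/uncle↔niece/nephew: one path of length 3: r = (1/2)^3 = 1/8).
Hamilton's rule: n·r·B > C, so the trait is favored while C < n·r·B = 5·0.125·0.24 = 0.15.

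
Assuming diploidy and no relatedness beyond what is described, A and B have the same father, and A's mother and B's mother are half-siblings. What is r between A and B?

Relatedness sums over independent paths through distinct common ancestors.
A and B are related in two ways: half-sibs through their shared father (r = 1/4) and half first cousins through their mothers (r = 1/16).
r = 1/4 + 1/16 = 5/16 = 0.3125.

0.3125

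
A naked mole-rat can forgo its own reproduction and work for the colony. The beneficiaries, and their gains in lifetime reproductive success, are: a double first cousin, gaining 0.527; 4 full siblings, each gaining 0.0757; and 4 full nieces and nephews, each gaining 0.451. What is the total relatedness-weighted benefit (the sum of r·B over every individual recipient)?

0.73415

r to a double first cousin = 0.25 (double first cousins share both grandparent pairs — four paths of length 4: r = 4·(1/2)^4 = 1/4).
r to a full sibling = 1/2 (full sibs share both parents — two paths of length 2: r = 2·(1/2)^2 = 1/2).
r to a full niece or nephew = 0.25 (full aunt/uncle↔niece/nephew: two paths of length 3 through the shared grandparent pair: r = 2·(1/2)^3 = 1/4).
Summing one r·B term per recipient: 1·0.25·0.527 + 4·0.5·0.0757 + 4·0.25·0.451 = 0.73415.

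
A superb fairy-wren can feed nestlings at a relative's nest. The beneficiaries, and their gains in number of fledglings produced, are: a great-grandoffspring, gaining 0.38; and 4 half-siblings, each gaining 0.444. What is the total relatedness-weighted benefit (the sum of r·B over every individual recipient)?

r to a great-grandoffspring = 1/8 (three parent–offspring links: r = (1/2)^3 = 1/8).
r to a half-sibling = 0.25 (half-sibs share one parent — one path of length 2: r = (1/2)^2 = 1/4).
Summing one r·B term per recipient: 1·0.125·0.38 + 4·0.25·0.444 = 0.4915.

0.4915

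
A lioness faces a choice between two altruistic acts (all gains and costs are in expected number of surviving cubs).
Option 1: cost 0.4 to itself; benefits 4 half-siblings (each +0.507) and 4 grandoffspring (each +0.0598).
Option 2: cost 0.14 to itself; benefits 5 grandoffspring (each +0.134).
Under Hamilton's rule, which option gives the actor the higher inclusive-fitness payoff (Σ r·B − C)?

Option 1: r to a half-sibling = 0.25.
Option 1: r to a grandoffspring = 0.25.
Option 1: Σ r·B − C = (4·0.25·0.507 + 4·0.25·0.0598) − 0.4 = 0.1668.
Option 2: r to a grandoffspring = 0.25.
Option 2: Σ r·B − C = (5·0.25·0.134) − 0.14 = 0.0275.
Option 1 has the higher net inclusive-fitness payoff.

Option 1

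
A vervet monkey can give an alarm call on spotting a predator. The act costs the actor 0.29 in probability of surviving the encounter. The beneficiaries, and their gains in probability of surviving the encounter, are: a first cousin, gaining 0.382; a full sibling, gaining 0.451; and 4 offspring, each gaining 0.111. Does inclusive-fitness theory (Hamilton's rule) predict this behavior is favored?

Yes

Hamilton's rule: the trait is favored when the sum of r·B over every recipient exceeds the actor's cost C.
r to a first cousin = 0.125 (first cousins share one grandparent pair — two paths of length 4: r = 2·(1/2)^4 = 1/8).
r to a full sibling = 1/2 (full sibs share both parents — two paths of length 2: r = 2·(1/2)^2 = 1/2).
r to an offspring = 1/2 (one parent–offspring link: r = (1/2)^1 = 1/2).
Summing one r·B term per recipient: 1·0.125·0.382 + 1·0.5·0.451 + 4·0.5·0.111 = 0.49525.
0.49525 > 0.29: the indirect benefit exceeds the cost.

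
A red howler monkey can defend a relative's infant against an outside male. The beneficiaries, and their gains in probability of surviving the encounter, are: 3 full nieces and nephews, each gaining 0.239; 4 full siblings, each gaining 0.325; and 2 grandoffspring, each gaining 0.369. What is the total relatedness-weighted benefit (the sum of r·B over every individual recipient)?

r to a full niece or nephew = 0.25 (full aunt/uncle↔niece/nephew: two paths of length 3 through the shared grandparent pair: r = 2·(1/2)^3 = 1/4).
r to a full sibling = 1/2 (full sibs share both parents — two paths of length 2: r = 2·(1/2)^2 = 1/2).
r to a grandoffspring = 0.25 (two parent–offspring links: r = (1/2)^2 = 1/4).
Summing one r·B term per recipient: 3·0.25·0.239 + 4·0.5·0.325 + 2·0.25·0.369 = 1.01375.

1.01375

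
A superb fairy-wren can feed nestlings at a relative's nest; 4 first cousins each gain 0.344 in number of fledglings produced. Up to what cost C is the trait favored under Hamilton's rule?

r to a first cousin = 0.125 (first cousins share one grandparent pair — two paths of length 4: r = 2·(1/2)^4 = 1/8).
Hamilton's rule: n·r·B > C, so the trait is favored while C < n·r·B = 4·0.125·0.344 = 0.172.

0.172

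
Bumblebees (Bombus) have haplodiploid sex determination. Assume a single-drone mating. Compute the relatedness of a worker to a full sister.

0.75

Haplodiploid full sisters inherit their father's entire haploid genome identically (contributing 1/2) and on average half of their mother's contribution (1/2 · 1/2 = 1/4); r = 1/2 + 1/4 = 3/4.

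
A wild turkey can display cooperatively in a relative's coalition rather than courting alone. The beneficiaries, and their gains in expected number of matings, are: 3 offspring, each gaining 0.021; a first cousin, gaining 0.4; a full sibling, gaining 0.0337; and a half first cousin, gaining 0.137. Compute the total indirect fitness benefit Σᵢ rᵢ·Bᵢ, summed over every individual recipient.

r to an offspring = 0.5 (one parent–offspring link: r = (1/2)^1 = 1/2).
r to a first cousin = 1/8 (first cousins share one grandparent pair — two paths of length 4: r = 2·(1/2)^4 = 1/8).
r to a full sibling = 0.5 (full sibs share both parents — two paths of length 2: r = 2·(1/2)^2 = 1/2).
r to a half first cousin = 0.0625 (half first cousins share one grandparent — one path of length 4: r = (1/2)^4 = 1/16).
Summing one r·B term per recipient: 3·0.5·0.021 + 1·0.125·0.4 + 1·0.5·0.0337 + 1·0.0625·0.137 = 0.1069125.

0.1069125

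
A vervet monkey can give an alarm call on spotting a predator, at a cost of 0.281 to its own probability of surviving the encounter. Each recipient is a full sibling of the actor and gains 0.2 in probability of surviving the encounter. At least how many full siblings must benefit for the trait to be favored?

r to a full sibling = 1/2 (full sibs share both parents — two paths of length 2: r = 2·(1/2)^2 = 1/2).
Hamilton's rule: n·r·B > C  ⇒  n > C/(r·B) = 0.281/(0.5·0.2) = 2.81.
The smallest integer exceeding 2.81 is 3.

3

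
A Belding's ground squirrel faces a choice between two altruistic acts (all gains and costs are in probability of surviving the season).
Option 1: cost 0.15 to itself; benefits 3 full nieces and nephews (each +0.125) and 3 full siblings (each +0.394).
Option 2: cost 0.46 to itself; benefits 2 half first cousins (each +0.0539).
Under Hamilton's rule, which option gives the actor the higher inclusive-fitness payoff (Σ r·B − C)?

Option 1: r to a full niece or nephew = 0.25.
Option 1: r to a full sibling = 0.5.
Option 1: Σ r·B − C = (3·0.25·0.125 + 3·0.5·0.394) − 0.15 = 0.53475.
Option 2: r to a half first cousin = 0.0625.
Option 2: Σ r·B − C = (2·0.0625·0.0539) − 0.46 = -0.4532625.
Option 1 has the higher net inclusive-fitness payoff.

Option 1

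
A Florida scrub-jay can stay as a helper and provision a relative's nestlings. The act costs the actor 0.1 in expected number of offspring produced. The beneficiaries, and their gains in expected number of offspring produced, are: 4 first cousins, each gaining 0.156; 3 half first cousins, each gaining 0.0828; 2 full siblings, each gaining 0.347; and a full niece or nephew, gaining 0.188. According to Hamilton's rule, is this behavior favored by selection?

Hamilton's rule: the trait is favored when the sum of r·B over every recipient exceeds the actor's cost C.
r to a first cousin = 1/8 (first cousins share one grandparent pair — two paths of length 4: r = 2·(1/2)^4 = 1/8).
r to a half first cousin = 1/16 (half first cousins share one grandparent — one path of length 4: r = (1/2)^4 = 1/16).
r to a full sibling = 0.5 (full sibs share both parents — two paths of length 2: r = 2·(1/2)^2 = 1/2).
r to a full niece or nephew = 1/4 (full aunt/uncle↔niece/nephew: two paths of length 3 through the shared grandparent pair: r = 2·(1/2)^3 = 1/4).
Summing one r·B term per recipient: 4·0.125·0.156 + 3·0.0625·0.0828 + 2·0.5·0.347 + 1·0.25·0.188 = 0.487525.
0.487525 > 0.1: the indirect benefit exceeds the cost.

Yes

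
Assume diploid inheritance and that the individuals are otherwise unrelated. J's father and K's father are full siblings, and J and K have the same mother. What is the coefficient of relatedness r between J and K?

Relatedness sums over independent paths through distinct common ancestors.
J and K are related in two ways: first cousins through their fathers (r = 1/8) and half-sibs through their shared mother (r = 1/4).
r = 1/8 + 1/4 = 3/8 = 0.375.

0.375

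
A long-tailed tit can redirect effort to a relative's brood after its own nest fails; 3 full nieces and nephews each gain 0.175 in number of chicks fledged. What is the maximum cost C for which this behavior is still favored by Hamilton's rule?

0.13125

r to a full niece or nephew = 1/4 (full aunt/uncle↔niece/nephew: two paths of length 3 through the shared grandparent pair: r = 2·(1/2)^3 = 1/4).
Hamilton's rule: n·r·B > C, so the trait is favored while C < n·r·B = 3·0.25·0.175 = 0.13125.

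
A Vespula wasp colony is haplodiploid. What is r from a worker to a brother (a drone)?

Her haploid brother carries none of their father's genes and a random half of their mother's genome; that half matches the maternal half of her own genome with probability 1/2: r = 1/2 · 1/2 = 1/4.

0.25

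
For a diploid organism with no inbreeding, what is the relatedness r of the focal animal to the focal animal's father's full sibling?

Each parent–offspring link contributes a factor of 1/2, and independent paths through distinct common ancestors add.
Full aunt/uncle↔niece/nephew: two paths of length 3 through the shared grandparent pair: r = 2·(1/2)^3 = 1/4.

0.25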